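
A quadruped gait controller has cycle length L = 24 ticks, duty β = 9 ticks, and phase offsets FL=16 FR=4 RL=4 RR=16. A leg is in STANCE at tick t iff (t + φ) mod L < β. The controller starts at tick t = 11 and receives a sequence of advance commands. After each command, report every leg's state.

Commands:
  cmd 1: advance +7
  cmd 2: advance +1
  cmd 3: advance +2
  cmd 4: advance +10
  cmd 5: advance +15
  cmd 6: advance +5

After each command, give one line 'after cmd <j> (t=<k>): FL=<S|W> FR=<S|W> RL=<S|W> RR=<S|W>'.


after cmd 1 (t=18): FL=W FR=W RL=W RR=W
after cmd 2 (t=19): FL=W FR=W RL=W RR=W
after cmd 3 (t=21): FL=W FR=S RL=S RR=W
after cmd 4 (t=31): FL=W FR=W RL=W RR=W
after cmd 5 (t=46): FL=W FR=S RL=S RR=W
after cmd 6 (t=51): FL=W FR=S RL=S RR=W

start t=11: FL=S FR=W RL=W RR=S
cmd 1: advance +7 → t=18, phase=(10,22,22,10) → FL=W FR=W RL=W RR=W
cmd 2: advance +1 → t=19, phase=(11,23,23,11) → FL=W FR=W RL=W RR=W
cmd 3: advance +2 → t=21, phase=(13,1,1,13) → FL=W FR=S RL=S RR=W
cmd 4: advance +10 → t=31, phase=(23,11,11,23) → FL=W FR=W RL=W RR=W
cmd 5: advance +15 → t=46, phase=(14,2,2,14) → FL=W FR=S RL=S RR=W
cmd 6: advance +5 → t=51, phase=(19,7,7,19) → FL=W FR=S RL=S RR=W


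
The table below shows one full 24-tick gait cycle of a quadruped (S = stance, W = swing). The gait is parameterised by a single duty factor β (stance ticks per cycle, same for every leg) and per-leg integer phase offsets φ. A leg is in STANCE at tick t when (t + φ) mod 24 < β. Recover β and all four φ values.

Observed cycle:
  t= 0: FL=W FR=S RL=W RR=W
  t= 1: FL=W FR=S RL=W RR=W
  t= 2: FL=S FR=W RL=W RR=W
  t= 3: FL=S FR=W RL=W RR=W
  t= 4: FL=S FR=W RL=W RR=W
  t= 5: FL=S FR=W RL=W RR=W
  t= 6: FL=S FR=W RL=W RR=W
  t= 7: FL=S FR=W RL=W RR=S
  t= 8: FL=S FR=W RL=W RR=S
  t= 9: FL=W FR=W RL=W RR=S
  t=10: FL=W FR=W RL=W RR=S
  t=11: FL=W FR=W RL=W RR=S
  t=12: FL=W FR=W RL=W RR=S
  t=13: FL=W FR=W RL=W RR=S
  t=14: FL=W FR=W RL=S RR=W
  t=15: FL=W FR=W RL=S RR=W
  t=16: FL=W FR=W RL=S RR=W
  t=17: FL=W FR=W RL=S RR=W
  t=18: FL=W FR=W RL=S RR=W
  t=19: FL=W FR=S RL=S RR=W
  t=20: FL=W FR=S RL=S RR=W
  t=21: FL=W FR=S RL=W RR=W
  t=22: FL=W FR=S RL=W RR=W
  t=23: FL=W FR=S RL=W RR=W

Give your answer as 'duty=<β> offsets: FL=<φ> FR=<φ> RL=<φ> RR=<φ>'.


duty=7 offsets: FL=22 FR=5 RL=10 RR=17

duty β = stance ticks per leg = 7
FL: stance ticks = 7; W→S at t=2 → φ=22
FR: stance ticks = 7; W→S at t=19 → φ=5
RL: stance ticks = 7; W→S at t=14 → φ=10
RR: stance ticks = 7; W→S at t=7 → φ=17


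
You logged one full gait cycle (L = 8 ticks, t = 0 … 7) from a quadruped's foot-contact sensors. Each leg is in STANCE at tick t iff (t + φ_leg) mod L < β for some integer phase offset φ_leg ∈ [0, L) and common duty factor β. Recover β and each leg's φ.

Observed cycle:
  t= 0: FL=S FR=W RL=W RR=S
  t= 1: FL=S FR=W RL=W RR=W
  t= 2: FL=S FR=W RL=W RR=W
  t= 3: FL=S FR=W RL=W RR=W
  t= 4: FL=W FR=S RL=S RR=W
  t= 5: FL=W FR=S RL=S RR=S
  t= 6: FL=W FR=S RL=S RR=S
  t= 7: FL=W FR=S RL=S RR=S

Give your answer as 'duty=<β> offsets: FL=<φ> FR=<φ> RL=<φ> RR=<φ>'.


duty β = stance ticks per leg = 4
FL: stance ticks = 4; W→S at t=0 → φ=0
FR: stance ticks = 4; W→S at t=4 → φ=4
RL: stance ticks = 4; W→S at t=4 → φ=4
RR: stance ticks = 4; W→S at t=5 → φ=3

duty=4 offsets: FL=0 FR=4 RL=4 RR=3


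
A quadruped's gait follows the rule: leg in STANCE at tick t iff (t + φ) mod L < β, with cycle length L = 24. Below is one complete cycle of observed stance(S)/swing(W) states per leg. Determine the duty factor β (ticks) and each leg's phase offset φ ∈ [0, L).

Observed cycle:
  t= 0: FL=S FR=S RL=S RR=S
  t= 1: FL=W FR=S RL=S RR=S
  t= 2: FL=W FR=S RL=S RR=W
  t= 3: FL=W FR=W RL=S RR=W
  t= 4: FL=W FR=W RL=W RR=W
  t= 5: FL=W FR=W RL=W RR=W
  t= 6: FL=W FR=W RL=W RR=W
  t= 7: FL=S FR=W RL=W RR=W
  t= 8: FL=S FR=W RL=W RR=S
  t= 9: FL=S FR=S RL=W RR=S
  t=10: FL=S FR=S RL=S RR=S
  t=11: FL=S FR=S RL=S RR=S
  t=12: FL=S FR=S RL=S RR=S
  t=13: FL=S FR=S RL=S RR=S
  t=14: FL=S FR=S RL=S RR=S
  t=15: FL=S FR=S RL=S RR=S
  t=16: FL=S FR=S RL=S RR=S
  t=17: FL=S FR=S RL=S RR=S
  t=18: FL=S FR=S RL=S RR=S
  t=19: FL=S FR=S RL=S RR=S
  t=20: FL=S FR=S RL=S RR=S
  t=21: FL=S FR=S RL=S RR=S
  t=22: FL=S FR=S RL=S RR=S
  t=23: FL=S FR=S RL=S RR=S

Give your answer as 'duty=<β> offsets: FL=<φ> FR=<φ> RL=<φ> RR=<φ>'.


duty=18 offsets: FL=17 FR=15 RL=14 RR=16

duty β = stance ticks per leg = 18
FL: stance ticks = 18; W→S at t=7 → φ=17
FR: stance ticks = 18; W→S at t=9 → φ=15
RL: stance ticks = 18; W→S at t=10 → φ=14
RR: stance ticks = 18; W→S at t=8 → φ=16


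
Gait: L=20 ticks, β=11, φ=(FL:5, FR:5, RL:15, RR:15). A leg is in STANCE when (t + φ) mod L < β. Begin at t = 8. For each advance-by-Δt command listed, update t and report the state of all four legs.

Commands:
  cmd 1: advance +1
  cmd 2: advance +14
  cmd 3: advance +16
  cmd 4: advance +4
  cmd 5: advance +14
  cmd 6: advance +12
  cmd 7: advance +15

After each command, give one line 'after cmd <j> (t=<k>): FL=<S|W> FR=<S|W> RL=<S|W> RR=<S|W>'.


start t=8: FL=W FR=W RL=S RR=S
cmd 1: advance +1 → t=9, phase=(14,14,4,4) → FL=W FR=W RL=S RR=S
cmd 2: advance +14 → t=23, phase=(8,8,18,18) → FL=S FR=S RL=W RR=W
cmd 3: advance +16 → t=39, phase=(4,4,14,14) → FL=S FR=S RL=W RR=W
cmd 4: advance +4 → t=43, phase=(8,8,18,18) → FL=S FR=S RL=W RR=W
cmd 5: advance +14 → t=57, phase=(2,2,12,12) → FL=S FR=S RL=W RR=W
cmd 6: advance +12 → t=69, phase=(14,14,4,4) → FL=W FR=W RL=S RR=S
cmd 7: advance +15 → t=84, phase=(9,9,19,19) → FL=S FR=S RL=W RR=W

after cmd 1 (t=9): FL=W FR=W RL=S RR=S
after cmd 2 (t=23): FL=S FR=S RL=W RR=W
after cmd 3 (t=39): FL=S FR=S RL=W RR=W
after cmd 4 (t=43): FL=S FR=S RL=W RR=W
after cmd 5 (t=57): FL=S FR=S RL=W RR=W
after cmd 6 (t=69): FL=W FR=W RL=S RR=S
after cmd 7 (t=84): FL=S FR=S RL=W RR=W


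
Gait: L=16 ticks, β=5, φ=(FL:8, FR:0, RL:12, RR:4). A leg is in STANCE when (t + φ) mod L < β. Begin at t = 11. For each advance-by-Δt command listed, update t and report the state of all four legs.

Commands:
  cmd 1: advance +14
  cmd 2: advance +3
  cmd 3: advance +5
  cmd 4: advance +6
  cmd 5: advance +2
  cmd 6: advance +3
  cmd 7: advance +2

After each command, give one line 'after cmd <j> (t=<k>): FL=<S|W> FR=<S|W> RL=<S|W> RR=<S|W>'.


start t=11: FL=S FR=W RL=W RR=W
cmd 1: advance +14 → t=25, phase=(1,9,5,13) → FL=S FR=W RL=W RR=W
cmd 2: advance +3 → t=28, phase=(4,12,8,0) → FL=S FR=W RL=W RR=S
cmd 3: advance +5 → t=33, phase=(9,1,13,5) → FL=W FR=S RL=W RR=W
cmd 4: advance +6 → t=39, phase=(15,7,3,11) → FL=W FR=W RL=S RR=W
cmd 5: advance +2 → t=41, phase=(1,9,5,13) → FL=S FR=W RL=W RR=W
cmd 6: advance +3 → t=44, phase=(4,12,8,0) → FL=S FR=W RL=W RR=S
cmd 7: advance +2 → t=46, phase=(6,14,10,2) → FL=W FR=W RL=W RR=S

after cmd 1 (t=25): FL=S FR=W RL=W RR=W
after cmd 2 (t=28): FL=S FR=W RL=W RR=S
after cmd 3 (t=33): FL=W FR=S RL=W RR=W
after cmd 4 (t=39): FL=W FR=W RL=S RR=W
after cmd 5 (t=41): FL=S FR=W RL=W RR=W
after cmd 6 (t=44): FL=S FR=W RL=W RR=S
after cmd 7 (t=46): FL=W FR=W RL=W RR=S


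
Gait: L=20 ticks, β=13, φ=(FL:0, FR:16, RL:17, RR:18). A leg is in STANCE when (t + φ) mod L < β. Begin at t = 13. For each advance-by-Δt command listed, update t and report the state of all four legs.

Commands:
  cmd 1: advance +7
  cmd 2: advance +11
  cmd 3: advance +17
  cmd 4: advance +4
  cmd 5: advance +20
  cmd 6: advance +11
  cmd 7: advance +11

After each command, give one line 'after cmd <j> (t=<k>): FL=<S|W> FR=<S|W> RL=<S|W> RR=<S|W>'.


start t=13: FL=W FR=S RL=S RR=S
cmd 1: advance +7 → t=20, phase=(0,16,17,18) → FL=S FR=W RL=W RR=W
cmd 2: advance +11 → t=31, phase=(11,7,8,9) → FL=S FR=S RL=S RR=S
cmd 3: advance +17 → t=48, phase=(8,4,5,6) → FL=S FR=S RL=S RR=S
cmd 4: advance +4 → t=52, phase=(12,8,9,10) → FL=S FR=S RL=S RR=S
cmd 5: advance +20 → t=72, phase=(12,8,9,10) → FL=S FR=S RL=S RR=S
cmd 6: advance +11 → t=83, phase=(3,19,0,1) → FL=S FR=W RL=S RR=S
cmd 7: advance +11 → t=94, phase=(14,10,11,12) → FL=W FR=S RL=S RR=S

after cmd 1 (t=20): FL=S FR=W RL=W RR=W
after cmd 2 (t=31): FL=S FR=S RL=S RR=S
after cmd 3 (t=48): FL=S FR=S RL=S RR=S
after cmd 4 (t=52): FL=S FR=S RL=S RR=S
after cmd 5 (t=72): FL=S FR=S RL=S RR=S
after cmd 6 (t=83): FL=S FR=W RL=S RR=S
after cmd 7 (t=94): FL=W FR=S RL=S RR=S


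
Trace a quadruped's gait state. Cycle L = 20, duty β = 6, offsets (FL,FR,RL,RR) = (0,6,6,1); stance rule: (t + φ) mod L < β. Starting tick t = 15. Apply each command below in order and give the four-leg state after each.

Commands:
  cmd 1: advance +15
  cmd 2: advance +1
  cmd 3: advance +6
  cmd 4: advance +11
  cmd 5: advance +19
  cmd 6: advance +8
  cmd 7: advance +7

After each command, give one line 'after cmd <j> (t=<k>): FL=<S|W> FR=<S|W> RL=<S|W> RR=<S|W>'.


after cmd 1 (t=30): FL=W FR=W RL=W RR=W
after cmd 2 (t=31): FL=W FR=W RL=W RR=W
after cmd 3 (t=37): FL=W FR=S RL=S RR=W
after cmd 4 (t=48): FL=W FR=W RL=W RR=W
after cmd 5 (t=67): FL=W FR=W RL=W RR=W
after cmd 6 (t=75): FL=W FR=S RL=S RR=W
after cmd 7 (t=82): FL=S FR=W RL=W RR=S

start t=15: FL=W FR=S RL=S RR=W
cmd 1: advance +15 → t=30, phase=(10,16,16,11) → FL=W FR=W RL=W RR=W
cmd 2: advance +1 → t=31, phase=(11,17,17,12) → FL=W FR=W RL=W RR=W
cmd 3: advance +6 → t=37, phase=(17,3,3,18) → FL=W FR=S RL=S RR=W
cmd 4: advance +11 → t=48, phase=(8,14,14,9) → FL=W FR=W RL=W RR=W
cmd 5: advance +19 → t=67, phase=(7,13,13,8) → FL=W FR=W RL=W RR=W
cmd 6: advance +8 → t=75, phase=(15,1,1,16) → FL=W FR=S RL=S RR=W
cmd 7: advance +7 → t=82, phase=(2,8,8,3) → FL=S FR=W RL=W RR=S


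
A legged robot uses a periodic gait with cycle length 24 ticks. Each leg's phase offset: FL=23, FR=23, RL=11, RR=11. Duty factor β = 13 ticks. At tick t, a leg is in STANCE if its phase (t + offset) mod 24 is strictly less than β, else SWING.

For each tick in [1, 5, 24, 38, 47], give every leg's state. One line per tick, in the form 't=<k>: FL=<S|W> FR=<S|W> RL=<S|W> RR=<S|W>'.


t=1: FL=S FR=S RL=S RR=S
t=5: FL=S FR=S RL=W RR=W
t=24: FL=W FR=W RL=S RR=S
t=38: FL=W FR=W RL=S RR=S
t=47: FL=W FR=W RL=S RR=S

t=1: phase=(0,0,12,12) vs β=13 → FL=S FR=S RL=S RR=S
t=5: phase=(4,4,16,16) vs β=13 → FL=S FR=S RL=W RR=W
t=24: phase=(23,23,11,11) vs β=13 → FL=W FR=W RL=S RR=S
t=38: phase=(13,13,1,1) vs β=13 → FL=W FR=W RL=S RR=S
t=47: phase=(22,22,10,10) vs β=13 → FL=W FR=W RL=S RR=S


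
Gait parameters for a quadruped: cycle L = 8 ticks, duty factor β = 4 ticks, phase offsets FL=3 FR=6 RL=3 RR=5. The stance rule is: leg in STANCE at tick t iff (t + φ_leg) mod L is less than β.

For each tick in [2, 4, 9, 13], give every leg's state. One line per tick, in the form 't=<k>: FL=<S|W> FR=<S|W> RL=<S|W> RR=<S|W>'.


t=2: FL=W FR=S RL=W RR=W
t=4: FL=W FR=S RL=W RR=S
t=9: FL=W FR=W RL=W RR=W
t=13: FL=S FR=S RL=S RR=S

t=2: phase=(5,0,5,7) vs β=4 → FL=W FR=S RL=W RR=W
t=4: phase=(7,2,7,1) vs β=4 → FL=W FR=S RL=W RR=S
t=9: phase=(4,7,4,6) vs β=4 → FL=W FR=W RL=W RR=W
t=13: phase=(0,3,0,2) vs β=4 → FL=S FR=S RL=S RR=S


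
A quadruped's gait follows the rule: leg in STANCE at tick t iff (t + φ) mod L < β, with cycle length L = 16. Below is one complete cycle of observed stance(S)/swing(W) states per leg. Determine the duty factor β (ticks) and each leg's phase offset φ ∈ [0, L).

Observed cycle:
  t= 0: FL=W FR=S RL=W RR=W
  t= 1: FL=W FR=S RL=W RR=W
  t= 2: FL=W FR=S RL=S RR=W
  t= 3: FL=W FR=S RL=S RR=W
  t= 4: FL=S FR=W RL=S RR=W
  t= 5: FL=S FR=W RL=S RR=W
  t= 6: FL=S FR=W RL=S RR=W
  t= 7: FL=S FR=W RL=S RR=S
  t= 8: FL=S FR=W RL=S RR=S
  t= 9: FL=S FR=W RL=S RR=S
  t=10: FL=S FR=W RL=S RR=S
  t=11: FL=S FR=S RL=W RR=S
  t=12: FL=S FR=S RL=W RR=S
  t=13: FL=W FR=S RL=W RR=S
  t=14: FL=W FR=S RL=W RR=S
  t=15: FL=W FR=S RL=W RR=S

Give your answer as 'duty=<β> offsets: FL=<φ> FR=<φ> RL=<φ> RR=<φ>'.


duty β = stance ticks per leg = 9
FL: stance ticks = 9; W→S at t=4 → φ=12
FR: stance ticks = 9; W→S at t=11 → φ=5
RL: stance ticks = 9; W→S at t=2 → φ=14
RR: stance ticks = 9; W→S at t=7 → φ=9

duty=9 offsets: FL=12 FR=5 RL=14 RR=9


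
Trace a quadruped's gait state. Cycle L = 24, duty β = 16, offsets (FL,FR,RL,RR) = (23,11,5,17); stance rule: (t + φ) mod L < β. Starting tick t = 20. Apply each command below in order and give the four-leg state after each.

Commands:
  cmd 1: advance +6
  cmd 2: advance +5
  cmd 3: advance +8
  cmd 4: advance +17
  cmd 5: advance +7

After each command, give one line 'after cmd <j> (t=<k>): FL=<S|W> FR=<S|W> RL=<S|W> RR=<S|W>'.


start t=20: FL=W FR=S RL=S RR=S
cmd 1: advance +6 → t=26, phase=(1,13,7,19) → FL=S FR=S RL=S RR=W
cmd 2: advance +5 → t=31, phase=(6,18,12,0) → FL=S FR=W RL=S RR=S
cmd 3: advance +8 → t=39, phase=(14,2,20,8) → FL=S FR=S RL=W RR=S
cmd 4: advance +17 → t=56, phase=(7,19,13,1) → FL=S FR=W RL=S RR=S
cmd 5: advance +7 → t=63, phase=(14,2,20,8) → FL=S FR=S RL=W RR=S

after cmd 1 (t=26): FL=S FR=S RL=S RR=W
after cmd 2 (t=31): FL=S FR=W RL=S RR=S
after cmd 3 (t=39): FL=S FR=S RL=W RR=S
after cmd 4 (t=56): FL=S FR=W RL=S RR=S
after cmd 5 (t=63): FL=S FR=S RL=W RR=S


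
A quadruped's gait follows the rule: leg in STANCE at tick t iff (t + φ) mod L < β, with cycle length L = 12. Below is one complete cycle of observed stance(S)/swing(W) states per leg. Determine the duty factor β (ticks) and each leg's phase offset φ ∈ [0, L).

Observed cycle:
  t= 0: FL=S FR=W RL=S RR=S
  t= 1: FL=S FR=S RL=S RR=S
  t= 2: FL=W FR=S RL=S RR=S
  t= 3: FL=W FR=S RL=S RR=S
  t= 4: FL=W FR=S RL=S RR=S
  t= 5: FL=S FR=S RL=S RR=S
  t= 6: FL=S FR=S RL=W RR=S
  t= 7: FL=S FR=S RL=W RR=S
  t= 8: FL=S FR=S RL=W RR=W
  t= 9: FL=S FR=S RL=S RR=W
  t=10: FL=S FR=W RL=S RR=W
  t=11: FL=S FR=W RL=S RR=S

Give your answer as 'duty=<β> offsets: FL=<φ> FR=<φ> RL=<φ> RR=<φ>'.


duty β = stance ticks per leg = 9
FL: stance ticks = 9; W→S at t=5 → φ=7
FR: stance ticks = 9; W→S at t=1 → φ=11
RL: stance ticks = 9; W→S at t=9 → φ=3
RR: stance ticks = 9; W→S at t=11 → φ=1

duty=9 offsets: FL=7 FR=11 RL=3 RR=1


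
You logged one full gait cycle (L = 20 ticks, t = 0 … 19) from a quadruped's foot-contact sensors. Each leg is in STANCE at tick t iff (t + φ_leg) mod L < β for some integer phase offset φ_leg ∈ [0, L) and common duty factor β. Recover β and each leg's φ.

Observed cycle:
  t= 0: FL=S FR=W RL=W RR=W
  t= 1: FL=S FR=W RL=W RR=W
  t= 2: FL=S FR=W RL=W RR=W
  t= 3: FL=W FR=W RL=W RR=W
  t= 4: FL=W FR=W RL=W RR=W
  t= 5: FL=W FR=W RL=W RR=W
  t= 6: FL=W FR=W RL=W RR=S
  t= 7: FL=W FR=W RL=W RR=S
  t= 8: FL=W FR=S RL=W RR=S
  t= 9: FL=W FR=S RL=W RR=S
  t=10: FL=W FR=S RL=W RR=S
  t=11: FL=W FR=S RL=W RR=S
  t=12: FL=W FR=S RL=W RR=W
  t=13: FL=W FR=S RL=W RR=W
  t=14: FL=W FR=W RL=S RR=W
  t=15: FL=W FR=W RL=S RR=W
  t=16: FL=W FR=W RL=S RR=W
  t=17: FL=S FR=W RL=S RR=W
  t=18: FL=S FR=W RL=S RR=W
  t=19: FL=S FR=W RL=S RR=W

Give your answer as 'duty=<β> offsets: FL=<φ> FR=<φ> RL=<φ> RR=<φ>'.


duty β = stance ticks per leg = 6
FL: stance ticks = 6; W→S at t=17 → φ=3
FR: stance ticks = 6; W→S at t=8 → φ=12
RL: stance ticks = 6; W→S at t=14 → φ=6
RR: stance ticks = 6; W→S at t=6 → φ=14

duty=6 offsets: FL=3 FR=12 RL=6 RR=14


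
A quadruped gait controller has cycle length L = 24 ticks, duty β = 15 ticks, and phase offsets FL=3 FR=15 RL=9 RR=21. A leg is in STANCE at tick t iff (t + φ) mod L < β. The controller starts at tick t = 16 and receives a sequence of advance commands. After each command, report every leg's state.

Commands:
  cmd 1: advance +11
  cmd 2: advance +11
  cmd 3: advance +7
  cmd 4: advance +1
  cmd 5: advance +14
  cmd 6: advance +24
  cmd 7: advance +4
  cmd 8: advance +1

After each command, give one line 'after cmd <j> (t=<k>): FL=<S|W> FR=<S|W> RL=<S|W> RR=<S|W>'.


after cmd 1 (t=27): FL=S FR=W RL=S RR=S
after cmd 2 (t=38): FL=W FR=S RL=W RR=S
after cmd 3 (t=45): FL=S FR=S RL=S RR=W
after cmd 4 (t=46): FL=S FR=S RL=S RR=W
after cmd 5 (t=60): FL=W FR=S RL=W RR=S
after cmd 6 (t=84): FL=W FR=S RL=W RR=S
after cmd 7 (t=88): FL=W FR=S RL=S RR=S
after cmd 8 (t=89): FL=W FR=S RL=S RR=S

start t=16: FL=W FR=S RL=S RR=S
cmd 1: advance +11 → t=27, phase=(6,18,12,0) → FL=S FR=W RL=S RR=S
cmd 2: advance +11 → t=38, phase=(17,5,23,11) → FL=W FR=S RL=W RR=S
cmd 3: advance +7 → t=45, phase=(0,12,6,18) → FL=S FR=S RL=S RR=W
cmd 4: advance +1 → t=46, phase=(1,13,7,19) → FL=S FR=S RL=S RR=W
cmd 5: advance +14 → t=60, phase=(15,3,21,9) → FL=W FR=S RL=W RR=S
cmd 6: advance +24 → t=84, phase=(15,3,21,9) → FL=W FR=S RL=W RR=S
cmd 7: advance +4 → t=88, phase=(19,7,1,13) → FL=W FR=S RL=S RR=S
cmd 8: advance +1 → t=89, phase=(20,8,2,14) → FL=W FR=S RL=S RR=S


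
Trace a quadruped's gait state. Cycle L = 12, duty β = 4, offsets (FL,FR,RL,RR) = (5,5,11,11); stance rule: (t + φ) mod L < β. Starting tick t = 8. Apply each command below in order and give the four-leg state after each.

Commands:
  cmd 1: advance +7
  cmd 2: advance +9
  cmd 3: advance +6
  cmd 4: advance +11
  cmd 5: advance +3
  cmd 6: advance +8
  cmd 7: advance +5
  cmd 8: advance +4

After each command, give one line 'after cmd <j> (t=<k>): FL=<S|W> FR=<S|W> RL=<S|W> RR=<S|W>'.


after cmd 1 (t=15): FL=W FR=W RL=S RR=S
after cmd 2 (t=24): FL=W FR=W RL=W RR=W
after cmd 3 (t=30): FL=W FR=W RL=W RR=W
after cmd 4 (t=41): FL=W FR=W RL=W RR=W
after cmd 5 (t=44): FL=S FR=S RL=W RR=W
after cmd 6 (t=52): FL=W FR=W RL=S RR=S
after cmd 7 (t=57): FL=S FR=S RL=W RR=W
after cmd 8 (t=61): FL=W FR=W RL=S RR=S

start t=8: FL=S FR=S RL=W RR=W
cmd 1: advance +7 → t=15, phase=(8,8,2,2) → FL=W FR=W RL=S RR=S
cmd 2: advance +9 → t=24, phase=(5,5,11,11) → FL=W FR=W RL=W RR=W
cmd 3: advance +6 → t=30, phase=(11,11,5,5) → FL=W FR=W RL=W RR=W
cmd 4: advance +11 → t=41, phase=(10,10,4,4) → FL=W FR=W RL=W RR=W
cmd 5: advance +3 → t=44, phase=(1,1,7,7) → FL=S FR=S RL=W RR=W
cmd 6: advance +8 → t=52, phase=(9,9,3,3) → FL=W FR=W RL=S RR=S
cmd 7: advance +5 → t=57, phase=(2,2,8,8) → FL=S FR=S RL=W RR=W
cmd 8: advance +4 → t=61, phase=(6,6,0,0) → FL=W FR=W RL=S RR=S


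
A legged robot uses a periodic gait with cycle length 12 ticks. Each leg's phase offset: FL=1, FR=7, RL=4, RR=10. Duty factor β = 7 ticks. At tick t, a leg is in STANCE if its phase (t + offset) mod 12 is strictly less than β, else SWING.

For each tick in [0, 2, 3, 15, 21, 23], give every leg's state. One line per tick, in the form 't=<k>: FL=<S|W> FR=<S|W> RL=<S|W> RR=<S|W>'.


t=0: phase=(1,7,4,10) vs β=7 → FL=S FR=W RL=S RR=W
t=2: phase=(3,9,6,0) vs β=7 → FL=S FR=W RL=S RR=S
t=3: phase=(4,10,7,1) vs β=7 → FL=S FR=W RL=W RR=S
t=15: phase=(4,10,7,1) vs β=7 → FL=S FR=W RL=W RR=S
t=21: phase=(10,4,1,7) vs β=7 → FL=W FR=S RL=S RR=W
t=23: phase=(0,6,3,9) vs β=7 → FL=S FR=S RL=S RR=W

t=0: FL=S FR=W RL=S RR=W
t=2: FL=S FR=W RL=S RR=S
t=3: FL=S FR=W RL=W RR=S
t=15: FL=S FR=W RL=W RR=S
t=21: FL=W FR=S RL=S RR=W
t=23: FL=S FR=S RL=S RR=W


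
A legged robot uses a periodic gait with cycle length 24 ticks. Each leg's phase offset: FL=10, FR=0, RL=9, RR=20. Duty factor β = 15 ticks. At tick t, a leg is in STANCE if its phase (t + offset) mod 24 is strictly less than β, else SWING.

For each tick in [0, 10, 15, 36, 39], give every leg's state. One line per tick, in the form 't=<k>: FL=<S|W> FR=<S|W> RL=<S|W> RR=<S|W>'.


t=0: FL=S FR=S RL=S RR=W
t=10: FL=W FR=S RL=W RR=S
t=15: FL=S FR=W RL=S RR=S
t=36: FL=W FR=S RL=W RR=S
t=39: FL=S FR=W RL=S RR=S

t=0: phase=(10,0,9,20) vs β=15 → FL=S FR=S RL=S RR=W
t=10: phase=(20,10,19,6) vs β=15 → FL=W FR=S RL=W RR=S
t=15: phase=(1,15,0,11) vs β=15 → FL=S FR=W RL=S RR=S
t=36: phase=(22,12,21,8) vs β=15 → FL=W FR=S RL=W RR=S
t=39: phase=(1,15,0,11) vs β=15 → FL=S FR=W RL=S RR=S


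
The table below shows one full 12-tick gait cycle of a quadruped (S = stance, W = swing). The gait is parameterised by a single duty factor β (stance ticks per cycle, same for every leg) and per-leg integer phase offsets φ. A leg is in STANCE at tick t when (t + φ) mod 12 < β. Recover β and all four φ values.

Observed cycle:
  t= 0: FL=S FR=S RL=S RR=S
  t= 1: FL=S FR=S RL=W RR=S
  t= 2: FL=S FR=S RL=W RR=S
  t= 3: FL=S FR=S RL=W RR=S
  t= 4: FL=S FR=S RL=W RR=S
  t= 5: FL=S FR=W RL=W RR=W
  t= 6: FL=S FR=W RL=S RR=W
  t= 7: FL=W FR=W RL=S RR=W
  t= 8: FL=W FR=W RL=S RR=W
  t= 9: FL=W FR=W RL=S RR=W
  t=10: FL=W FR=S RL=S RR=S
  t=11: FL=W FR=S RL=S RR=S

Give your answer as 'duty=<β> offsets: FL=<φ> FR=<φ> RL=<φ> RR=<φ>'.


duty=7 offsets: FL=0 FR=2 RL=6 RR=2

duty β = stance ticks per leg = 7
FL: stance ticks = 7; W→S at t=0 → φ=0
FR: stance ticks = 7; W→S at t=10 → φ=2
RL: stance ticks = 7; W→S at t=6 → φ=6
RR: stance ticks = 7; W→S at t=10 → φ=2


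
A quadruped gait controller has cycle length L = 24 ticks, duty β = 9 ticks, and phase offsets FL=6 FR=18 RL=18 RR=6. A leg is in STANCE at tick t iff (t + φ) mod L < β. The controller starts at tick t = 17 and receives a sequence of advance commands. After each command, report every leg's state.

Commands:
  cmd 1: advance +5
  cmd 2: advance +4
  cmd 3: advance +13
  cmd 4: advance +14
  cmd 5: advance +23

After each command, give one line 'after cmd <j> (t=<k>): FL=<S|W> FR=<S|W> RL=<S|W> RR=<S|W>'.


after cmd 1 (t=22): FL=S FR=W RL=W RR=S
after cmd 2 (t=26): FL=S FR=W RL=W RR=S
after cmd 3 (t=39): FL=W FR=W RL=W RR=W
after cmd 4 (t=53): FL=W FR=W RL=W RR=W
after cmd 5 (t=76): FL=W FR=W RL=W RR=W

start t=17: FL=W FR=W RL=W RR=W
cmd 1: advance +5 → t=22, phase=(4,16,16,4) → FL=S FR=W RL=W RR=S
cmd 2: advance +4 → t=26, phase=(8,20,20,8) → FL=S FR=W RL=W RR=S
cmd 3: advance +13 → t=39, phase=(21,9,9,21) → FL=W FR=W RL=W RR=W
cmd 4: advance +14 → t=53, phase=(11,23,23,11) → FL=W FR=W RL=W RR=W
cmd 5: advance +23 → t=76, phase=(10,22,22,10) → FL=W FR=W RL=W RR=W


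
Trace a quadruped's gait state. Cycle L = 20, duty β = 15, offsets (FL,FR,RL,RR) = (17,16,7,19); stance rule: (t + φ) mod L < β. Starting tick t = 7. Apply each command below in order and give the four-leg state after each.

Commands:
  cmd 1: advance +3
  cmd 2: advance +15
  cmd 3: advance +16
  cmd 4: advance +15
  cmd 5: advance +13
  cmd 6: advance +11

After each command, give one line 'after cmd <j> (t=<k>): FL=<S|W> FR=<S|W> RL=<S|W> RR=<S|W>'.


after cmd 1 (t=10): FL=S FR=S RL=W RR=S
after cmd 2 (t=25): FL=S FR=S RL=S RR=S
after cmd 3 (t=41): FL=W FR=W RL=S RR=S
after cmd 4 (t=56): FL=S FR=S RL=S RR=W
after cmd 5 (t=69): FL=S FR=S RL=W RR=S
after cmd 6 (t=80): FL=W FR=W RL=S RR=W

start t=7: FL=S FR=S RL=S RR=S
cmd 1: advance +3 → t=10, phase=(7,6,17,9) → FL=S FR=S RL=W RR=S
cmd 2: advance +15 → t=25, phase=(2,1,12,4) → FL=S FR=S RL=S RR=S
cmd 3: advance +16 → t=41, phase=(18,17,8,0) → FL=W FR=W RL=S RR=S
cmd 4: advance +15 → t=56, phase=(13,12,3,15) → FL=S FR=S RL=S RR=W
cmd 5: advance +13 → t=69, phase=(6,5,16,8) → FL=S FR=S RL=W RR=S
cmd 6: advance +11 → t=80, phase=(17,16,7,19) → FL=W FR=W RL=S RR=W


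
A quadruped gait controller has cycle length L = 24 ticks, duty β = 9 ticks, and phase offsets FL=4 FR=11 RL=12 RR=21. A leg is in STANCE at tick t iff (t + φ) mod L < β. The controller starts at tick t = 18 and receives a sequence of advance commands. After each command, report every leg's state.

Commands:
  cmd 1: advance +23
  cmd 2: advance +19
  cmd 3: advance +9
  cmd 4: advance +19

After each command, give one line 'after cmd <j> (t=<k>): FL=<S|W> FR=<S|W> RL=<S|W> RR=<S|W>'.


after cmd 1 (t=41): FL=W FR=S RL=S RR=W
after cmd 2 (t=60): FL=W FR=W RL=S RR=W
after cmd 3 (t=69): FL=S FR=S RL=W RR=W
after cmd 4 (t=88): FL=W FR=S RL=S RR=W

start t=18: FL=W FR=S RL=S RR=W
cmd 1: advance +23 → t=41, phase=(21,4,5,14) → FL=W FR=S RL=S RR=W
cmd 2: advance +19 → t=60, phase=(16,23,0,9) → FL=W FR=W RL=S RR=W
cmd 3: advance +9 → t=69, phase=(1,8,9,18) → FL=S FR=S RL=W RR=W
cmd 4: advance +19 → t=88, phase=(20,3,4,13) → FL=W FR=S RL=S RR=W


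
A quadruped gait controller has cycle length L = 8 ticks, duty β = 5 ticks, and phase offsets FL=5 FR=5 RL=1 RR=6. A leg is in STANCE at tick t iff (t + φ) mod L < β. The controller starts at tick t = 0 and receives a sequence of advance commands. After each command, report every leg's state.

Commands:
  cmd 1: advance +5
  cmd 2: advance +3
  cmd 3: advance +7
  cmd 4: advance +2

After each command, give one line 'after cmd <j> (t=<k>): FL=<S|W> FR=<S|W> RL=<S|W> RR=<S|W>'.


start t=0: FL=W FR=W RL=S RR=W
cmd 1: advance +5 → t=5, phase=(2,2,6,3) → FL=S FR=S RL=W RR=S
cmd 2: advance +3 → t=8, phase=(5,5,1,6) → FL=W FR=W RL=S RR=W
cmd 3: advance +7 → t=15, phase=(4,4,0,5) → FL=S FR=S RL=S RR=W
cmd 4: advance +2 → t=17, phase=(6,6,2,7) → FL=W FR=W RL=S RR=W

after cmd 1 (t=5): FL=S FR=S RL=W RR=S
after cmd 2 (t=8): FL=W FR=W RL=S RR=W
after cmd 3 (t=15): FL=S FR=S RL=S RR=W
after cmd 4 (t=17): FL=W FR=W RL=S RR=W


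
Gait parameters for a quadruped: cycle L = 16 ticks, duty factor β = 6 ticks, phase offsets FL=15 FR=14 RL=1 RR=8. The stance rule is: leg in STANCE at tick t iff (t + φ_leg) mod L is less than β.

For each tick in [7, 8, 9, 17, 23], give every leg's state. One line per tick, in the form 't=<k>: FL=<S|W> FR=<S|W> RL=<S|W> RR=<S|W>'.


t=7: FL=W FR=S RL=W RR=W
t=8: FL=W FR=W RL=W RR=S
t=9: FL=W FR=W RL=W RR=S
t=17: FL=S FR=W RL=S RR=W
t=23: FL=W FR=S RL=W RR=W

t=7: phase=(6,5,8,15) vs β=6 → FL=W FR=S RL=W RR=W
t=8: phase=(7,6,9,0) vs β=6 → FL=W FR=W RL=W RR=S
t=9: phase=(8,7,10,1) vs β=6 → FL=W FR=W RL=W RR=S
t=17: phase=(0,15,2,9) vs β=6 → FL=S FR=W RL=S RR=W
t=23: phase=(6,5,8,15) vs β=6 → FL=W FR=S RL=W RR=W


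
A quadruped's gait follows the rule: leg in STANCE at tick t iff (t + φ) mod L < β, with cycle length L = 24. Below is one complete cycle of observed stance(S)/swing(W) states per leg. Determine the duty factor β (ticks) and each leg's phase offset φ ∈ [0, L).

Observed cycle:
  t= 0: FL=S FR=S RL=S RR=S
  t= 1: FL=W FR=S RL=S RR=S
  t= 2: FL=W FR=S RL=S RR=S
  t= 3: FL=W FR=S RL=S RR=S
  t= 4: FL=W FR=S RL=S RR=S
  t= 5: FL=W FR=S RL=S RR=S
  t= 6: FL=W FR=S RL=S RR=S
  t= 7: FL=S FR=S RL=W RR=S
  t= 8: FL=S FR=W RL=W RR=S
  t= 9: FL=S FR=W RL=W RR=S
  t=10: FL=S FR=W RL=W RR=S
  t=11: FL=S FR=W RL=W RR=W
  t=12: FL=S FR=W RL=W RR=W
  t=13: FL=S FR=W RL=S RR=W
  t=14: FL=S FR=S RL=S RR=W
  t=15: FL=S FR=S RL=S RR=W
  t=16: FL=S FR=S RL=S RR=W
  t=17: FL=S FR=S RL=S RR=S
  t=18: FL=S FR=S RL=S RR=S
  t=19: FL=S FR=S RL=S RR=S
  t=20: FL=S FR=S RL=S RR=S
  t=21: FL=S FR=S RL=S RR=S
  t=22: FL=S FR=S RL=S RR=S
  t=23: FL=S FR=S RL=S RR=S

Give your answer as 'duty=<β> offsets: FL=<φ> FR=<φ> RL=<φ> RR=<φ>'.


duty=18 offsets: FL=17 FR=10 RL=11 RR=7

duty β = stance ticks per leg = 18
FL: stance ticks = 18; W→S at t=7 → φ=17
FR: stance ticks = 18; W→S at t=14 → φ=10
RL: stance ticks = 18; W→S at t=13 → φ=11
RR: stance ticks = 18; W→S at t=17 → φ=7


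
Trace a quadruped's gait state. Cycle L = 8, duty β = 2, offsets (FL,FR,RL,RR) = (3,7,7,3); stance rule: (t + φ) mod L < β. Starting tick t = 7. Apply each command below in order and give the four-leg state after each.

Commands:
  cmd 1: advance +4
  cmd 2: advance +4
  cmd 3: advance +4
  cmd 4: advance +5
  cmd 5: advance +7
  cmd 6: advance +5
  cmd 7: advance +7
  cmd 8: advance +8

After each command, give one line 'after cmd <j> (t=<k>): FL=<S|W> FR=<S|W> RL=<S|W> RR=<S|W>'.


after cmd 1 (t=11): FL=W FR=W RL=W RR=W
after cmd 2 (t=15): FL=W FR=W RL=W RR=W
after cmd 3 (t=19): FL=W FR=W RL=W RR=W
after cmd 4 (t=24): FL=W FR=W RL=W RR=W
after cmd 5 (t=31): FL=W FR=W RL=W RR=W
after cmd 6 (t=36): FL=W FR=W RL=W RR=W
after cmd 7 (t=43): FL=W FR=W RL=W RR=W
after cmd 8 (t=51): FL=W FR=W RL=W RR=W

start t=7: FL=W FR=W RL=W RR=W
cmd 1: advance +4 → t=11, phase=(6,2,2,6) → FL=W FR=W RL=W RR=W
cmd 2: advance +4 → t=15, phase=(2,6,6,2) → FL=W FR=W RL=W RR=W
cmd 3: advance +4 → t=19, phase=(6,2,2,6) → FL=W FR=W RL=W RR=W
cmd 4: advance +5 → t=24, phase=(3,7,7,3) → FL=W FR=W RL=W RR=W
cmd 5: advance +7 → t=31, phase=(2,6,6,2) → FL=W FR=W RL=W RR=W
cmd 6: advance +5 → t=36, phase=(7,3,3,7) → FL=W FR=W RL=W RR=W
cmd 7: advance +7 → t=43, phase=(6,2,2,6) → FL=W FR=W RL=W RR=W
cmd 8: advance +8 → t=51, phase=(6,2,2,6) → FL=W FR=W RL=W RR=W


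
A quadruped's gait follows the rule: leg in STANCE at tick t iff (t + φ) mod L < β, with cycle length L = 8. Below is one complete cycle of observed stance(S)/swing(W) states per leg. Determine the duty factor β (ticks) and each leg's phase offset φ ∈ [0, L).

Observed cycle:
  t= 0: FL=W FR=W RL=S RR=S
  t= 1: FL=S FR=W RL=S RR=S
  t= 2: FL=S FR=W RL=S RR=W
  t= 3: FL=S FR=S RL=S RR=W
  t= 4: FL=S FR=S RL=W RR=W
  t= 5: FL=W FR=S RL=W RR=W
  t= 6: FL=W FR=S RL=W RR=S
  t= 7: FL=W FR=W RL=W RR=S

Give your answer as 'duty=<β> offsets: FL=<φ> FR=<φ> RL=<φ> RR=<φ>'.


duty=4 offsets: FL=7 FR=5 RL=0 RR=2

duty β = stance ticks per leg = 4
FL: stance ticks = 4; W→S at t=1 → φ=7
FR: stance ticks = 4; W→S at t=3 → φ=5
RL: stance ticks = 4; W→S at t=0 → φ=0
RR: stance ticks = 4; W→S at t=6 → φ=2


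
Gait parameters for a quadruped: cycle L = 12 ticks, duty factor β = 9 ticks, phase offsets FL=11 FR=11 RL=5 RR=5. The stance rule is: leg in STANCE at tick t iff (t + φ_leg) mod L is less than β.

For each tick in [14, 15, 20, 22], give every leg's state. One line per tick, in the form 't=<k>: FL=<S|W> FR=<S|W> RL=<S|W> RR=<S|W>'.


t=14: phase=(1,1,7,7) vs β=9 → FL=S FR=S RL=S RR=S
t=15: phase=(2,2,8,8) vs β=9 → FL=S FR=S RL=S RR=S
t=20: phase=(7,7,1,1) vs β=9 → FL=S FR=S RL=S RR=S
t=22: phase=(9,9,3,3) vs β=9 → FL=W FR=W RL=S RR=S

t=14: FL=S FR=S RL=S RR=S
t=15: FL=S FR=S RL=S RR=S
t=20: FL=S FR=S RL=S RR=S
t=22: FL=W FR=W RL=S RR=S


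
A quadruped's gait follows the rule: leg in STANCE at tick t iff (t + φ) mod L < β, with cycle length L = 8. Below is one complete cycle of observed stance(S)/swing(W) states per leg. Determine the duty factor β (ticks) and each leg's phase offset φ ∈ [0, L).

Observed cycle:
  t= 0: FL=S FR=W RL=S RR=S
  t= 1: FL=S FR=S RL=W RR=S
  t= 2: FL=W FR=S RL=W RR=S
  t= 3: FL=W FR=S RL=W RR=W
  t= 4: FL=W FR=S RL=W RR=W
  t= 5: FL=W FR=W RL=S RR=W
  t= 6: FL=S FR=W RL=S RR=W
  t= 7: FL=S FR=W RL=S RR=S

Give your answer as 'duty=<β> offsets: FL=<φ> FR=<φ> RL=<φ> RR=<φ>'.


duty=4 offsets: FL=2 FR=7 RL=3 RR=1

duty β = stance ticks per leg = 4
FL: stance ticks = 4; W→S at t=6 → φ=2
FR: stance ticks = 4; W→S at t=1 → φ=7
RL: stance ticks = 4; W→S at t=5 → φ=3
RR: stance ticks = 4; W→S at t=7 → φ=1


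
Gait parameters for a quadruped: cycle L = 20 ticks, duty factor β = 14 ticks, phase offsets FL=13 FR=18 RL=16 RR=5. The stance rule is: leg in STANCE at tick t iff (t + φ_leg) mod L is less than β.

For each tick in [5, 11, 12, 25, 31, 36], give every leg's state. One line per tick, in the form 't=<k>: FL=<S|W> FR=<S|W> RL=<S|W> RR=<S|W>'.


t=5: FL=W FR=S RL=S RR=S
t=11: FL=S FR=S RL=S RR=W
t=12: FL=S FR=S RL=S RR=W
t=25: FL=W FR=S RL=S RR=S
t=31: FL=S FR=S RL=S RR=W
t=36: FL=S FR=W RL=S RR=S

t=5: phase=(18,3,1,10) vs β=14 → FL=W FR=S RL=S RR=S
t=11: phase=(4,9,7,16) vs β=14 → FL=S FR=S RL=S RR=W
t=12: phase=(5,10,8,17) vs β=14 → FL=S FR=S RL=S RR=W
t=25: phase=(18,3,1,10) vs β=14 → FL=W FR=S RL=S RR=S
t=31: phase=(4,9,7,16) vs β=14 → FL=S FR=S RL=S RR=W
t=36: phase=(9,14,12,1) vs β=14 → FL=S FR=W RL=S RR=S


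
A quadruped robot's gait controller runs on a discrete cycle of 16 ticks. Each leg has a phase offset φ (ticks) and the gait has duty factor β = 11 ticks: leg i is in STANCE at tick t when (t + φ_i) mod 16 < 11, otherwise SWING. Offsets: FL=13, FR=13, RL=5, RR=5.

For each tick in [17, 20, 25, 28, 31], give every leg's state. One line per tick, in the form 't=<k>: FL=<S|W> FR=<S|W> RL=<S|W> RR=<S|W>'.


t=17: phase=(14,14,6,6) vs β=11 → FL=W FR=W RL=S RR=S
t=20: phase=(1,1,9,9) vs β=11 → FL=S FR=S RL=S RR=S
t=25: phase=(6,6,14,14) vs β=11 → FL=S FR=S RL=W RR=W
t=28: phase=(9,9,1,1) vs β=11 → FL=S FR=S RL=S RR=S
t=31: phase=(12,12,4,4) vs β=11 → FL=W FR=W RL=S RR=S

t=17: FL=W FR=W RL=S RR=S
t=20: FL=S FR=S RL=S RR=S
t=25: FL=S FR=S RL=W RR=W
t=28: FL=S FR=S RL=S RR=S
t=31: FL=W FR=W RL=S RR=S


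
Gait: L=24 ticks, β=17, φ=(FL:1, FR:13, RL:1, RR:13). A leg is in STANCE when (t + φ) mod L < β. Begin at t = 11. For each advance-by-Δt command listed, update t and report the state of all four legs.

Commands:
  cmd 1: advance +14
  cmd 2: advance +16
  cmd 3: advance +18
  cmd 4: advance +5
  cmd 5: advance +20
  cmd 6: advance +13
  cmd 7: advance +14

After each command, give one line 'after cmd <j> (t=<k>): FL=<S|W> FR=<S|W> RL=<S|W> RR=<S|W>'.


after cmd 1 (t=25): FL=S FR=S RL=S RR=S
after cmd 2 (t=41): FL=W FR=S RL=W RR=S
after cmd 3 (t=59): FL=S FR=S RL=S RR=S
after cmd 4 (t=64): FL=W FR=S RL=W RR=S
after cmd 5 (t=84): FL=S FR=S RL=S RR=S
after cmd 6 (t=97): FL=S FR=S RL=S RR=S
after cmd 7 (t=111): FL=S FR=S RL=S RR=S

start t=11: FL=S FR=S RL=S RR=S
cmd 1: advance +14 → t=25, phase=(2,14,2,14) → FL=S FR=S RL=S RR=S
cmd 2: advance +16 → t=41, phase=(18,6,18,6) → FL=W FR=S RL=W RR=S
cmd 3: advance +18 → t=59, phase=(12,0,12,0) → FL=S FR=S RL=S RR=S
cmd 4: advance +5 → t=64, phase=(17,5,17,5) → FL=W FR=S RL=W RR=S
cmd 5: advance +20 → t=84, phase=(13,1,13,1) → FL=S FR=S RL=S RR=S
cmd 6: advance +13 → t=97, phase=(2,14,2,14) → FL=S FR=S RL=S RR=S
cmd 7: advance +14 → t=111, phase=(16,4,16,4) → FL=S FR=S RL=S RR=S


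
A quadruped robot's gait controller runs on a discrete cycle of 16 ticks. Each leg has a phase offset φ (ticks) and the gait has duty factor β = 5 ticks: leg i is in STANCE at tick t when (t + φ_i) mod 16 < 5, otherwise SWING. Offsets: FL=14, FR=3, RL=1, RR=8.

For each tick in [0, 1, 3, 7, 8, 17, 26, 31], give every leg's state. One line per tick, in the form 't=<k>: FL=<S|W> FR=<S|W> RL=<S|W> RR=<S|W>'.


t=0: phase=(14,3,1,8) vs β=5 → FL=W FR=S RL=S RR=W
t=1: phase=(15,4,2,9) vs β=5 → FL=W FR=S RL=S RR=W
t=3: phase=(1,6,4,11) vs β=5 → FL=S FR=W RL=S RR=W
t=7: phase=(5,10,8,15) vs β=5 → FL=W FR=W RL=W RR=W
t=8: phase=(6,11,9,0) vs β=5 → FL=W FR=W RL=W RR=S
t=17: phase=(15,4,2,9) vs β=5 → FL=W FR=S RL=S RR=W
t=26: phase=(8,13,11,2) vs β=5 → FL=W FR=W RL=W RR=S
t=31: phase=(13,2,0,7) vs β=5 → FL=W FR=S RL=S RR=W

t=0: FL=W FR=S RL=S RR=W
t=1: FL=W FR=S RL=S RR=W
t=3: FL=S FR=W RL=S RR=W
t=7: FL=W FR=W RL=W RR=W
t=8: FL=W FR=W RL=W RR=S
t=17: FL=W FR=S RL=S RR=W
t=26: FL=W FR=W RL=W RR=S
t=31: FL=W FR=S RL=S RR=W


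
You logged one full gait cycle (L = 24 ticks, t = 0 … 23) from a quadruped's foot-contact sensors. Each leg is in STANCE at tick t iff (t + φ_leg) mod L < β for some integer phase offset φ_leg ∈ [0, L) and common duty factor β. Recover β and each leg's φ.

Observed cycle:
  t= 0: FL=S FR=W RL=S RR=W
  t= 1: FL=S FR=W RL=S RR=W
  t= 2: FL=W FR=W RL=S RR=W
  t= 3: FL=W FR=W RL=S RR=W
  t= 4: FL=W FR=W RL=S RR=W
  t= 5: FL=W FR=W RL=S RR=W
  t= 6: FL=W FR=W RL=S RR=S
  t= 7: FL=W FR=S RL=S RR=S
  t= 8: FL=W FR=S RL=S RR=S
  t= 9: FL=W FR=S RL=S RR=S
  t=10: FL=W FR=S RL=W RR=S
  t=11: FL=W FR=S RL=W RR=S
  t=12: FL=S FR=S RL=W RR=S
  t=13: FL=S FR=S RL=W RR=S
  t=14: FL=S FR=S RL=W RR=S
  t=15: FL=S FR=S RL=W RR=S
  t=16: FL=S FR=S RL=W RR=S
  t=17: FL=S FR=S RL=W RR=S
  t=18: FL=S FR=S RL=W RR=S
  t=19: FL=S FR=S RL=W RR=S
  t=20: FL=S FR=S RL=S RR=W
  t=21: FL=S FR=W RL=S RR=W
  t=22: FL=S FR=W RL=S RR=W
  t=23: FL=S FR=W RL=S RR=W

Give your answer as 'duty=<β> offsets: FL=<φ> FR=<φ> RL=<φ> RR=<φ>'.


duty β = stance ticks per leg = 14
FL: stance ticks = 14; W→S at t=12 → φ=12
FR: stance ticks = 14; W→S at t=7 → φ=17
RL: stance ticks = 14; W→S at t=20 → φ=4
RR: stance ticks = 14; W→S at t=6 → φ=18

duty=14 offsets: FL=12 FR=17 RL=4 RR=18


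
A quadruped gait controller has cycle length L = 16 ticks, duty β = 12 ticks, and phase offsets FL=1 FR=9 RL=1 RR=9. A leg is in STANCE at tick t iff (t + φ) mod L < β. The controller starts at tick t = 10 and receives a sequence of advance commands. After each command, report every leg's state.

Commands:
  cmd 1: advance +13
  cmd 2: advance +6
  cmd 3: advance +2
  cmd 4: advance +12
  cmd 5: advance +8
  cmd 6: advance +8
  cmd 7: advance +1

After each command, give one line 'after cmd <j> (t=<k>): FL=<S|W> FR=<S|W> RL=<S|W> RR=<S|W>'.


start t=10: FL=S FR=S RL=S RR=S
cmd 1: advance +13 → t=23, phase=(8,0,8,0) → FL=S FR=S RL=S RR=S
cmd 2: advance +6 → t=29, phase=(14,6,14,6) → FL=W FR=S RL=W RR=S
cmd 3: advance +2 → t=31, phase=(0,8,0,8) → FL=S FR=S RL=S RR=S
cmd 4: advance +12 → t=43, phase=(12,4,12,4) → FL=W FR=S RL=W RR=S
cmd 5: advance +8 → t=51, phase=(4,12,4,12) → FL=S FR=W RL=S RR=W
cmd 6: advance +8 → t=59, phase=(12,4,12,4) → FL=W FR=S RL=W RR=S
cmd 7: advance +1 → t=60, phase=(13,5,13,5) → FL=W FR=S RL=W RR=S

after cmd 1 (t=23): FL=S FR=S RL=S RR=S
after cmd 2 (t=29): FL=W FR=S RL=W RR=S
after cmd 3 (t=31): FL=S FR=S RL=S RR=S
after cmd 4 (t=43): FL=W FR=S RL=W RR=S
after cmd 5 (t=51): FL=S FR=W RL=S RR=W
after cmd 6 (t=59): FL=W FR=S RL=W RR=S
after cmd 7 (t=60): FL=W FR=S RL=W RR=S


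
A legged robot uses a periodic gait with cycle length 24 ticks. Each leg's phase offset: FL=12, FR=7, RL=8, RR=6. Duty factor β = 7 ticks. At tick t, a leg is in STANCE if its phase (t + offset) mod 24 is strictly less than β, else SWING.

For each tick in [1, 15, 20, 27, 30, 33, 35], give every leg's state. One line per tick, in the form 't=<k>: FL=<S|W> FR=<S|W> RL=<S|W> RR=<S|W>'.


t=1: phase=(13,8,9,7) vs β=7 → FL=W FR=W RL=W RR=W
t=15: phase=(3,22,23,21) vs β=7 → FL=S FR=W RL=W RR=W
t=20: phase=(8,3,4,2) vs β=7 → FL=W FR=S RL=S RR=S
t=27: phase=(15,10,11,9) vs β=7 → FL=W FR=W RL=W RR=W
t=30: phase=(18,13,14,12) vs β=7 → FL=W FR=W RL=W RR=W
t=33: phase=(21,16,17,15) vs β=7 → FL=W FR=W RL=W RR=W
t=35: phase=(23,18,19,17) vs β=7 → FL=W FR=W RL=W RR=W

t=1: FL=W FR=W RL=W RR=W
t=15: FL=S FR=W RL=W RR=W
t=20: FL=W FR=S RL=S RR=S
t=27: FL=W FR=W RL=W RR=W
t=30: FL=W FR=W RL=W RR=W
t=33: FL=W FR=W RL=W RR=W
t=35: FL=W FR=W RL=W RR=W


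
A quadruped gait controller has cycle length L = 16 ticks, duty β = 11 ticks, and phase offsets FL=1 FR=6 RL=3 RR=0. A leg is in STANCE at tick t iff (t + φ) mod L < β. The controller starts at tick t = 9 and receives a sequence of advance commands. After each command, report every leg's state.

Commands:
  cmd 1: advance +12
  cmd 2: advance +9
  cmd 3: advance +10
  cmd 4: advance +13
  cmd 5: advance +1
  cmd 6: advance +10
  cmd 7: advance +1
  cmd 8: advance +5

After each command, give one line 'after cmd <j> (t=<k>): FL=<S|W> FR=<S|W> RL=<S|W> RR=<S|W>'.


start t=9: FL=S FR=W RL=W RR=S
cmd 1: advance +12 → t=21, phase=(6,11,8,5) → FL=S FR=W RL=S RR=S
cmd 2: advance +9 → t=30, phase=(15,4,1,14) → FL=W FR=S RL=S RR=W
cmd 3: advance +10 → t=40, phase=(9,14,11,8) → FL=S FR=W RL=W RR=S
cmd 4: advance +13 → t=53, phase=(6,11,8,5) → FL=S FR=W RL=S RR=S
cmd 5: advance +1 → t=54, phase=(7,12,9,6) → FL=S FR=W RL=S RR=S
cmd 6: advance +10 → t=64, phase=(1,6,3,0) → FL=S FR=S RL=S RR=S
cmd 7: advance +1 → t=65, phase=(2,7,4,1) → FL=S FR=S RL=S RR=S
cmd 8: advance +5 → t=70, phase=(7,12,9,6) → FL=S FR=W RL=S RR=S

after cmd 1 (t=21): FL=S FR=W RL=S RR=S
after cmd 2 (t=30): FL=W FR=S RL=S RR=W
after cmd 3 (t=40): FL=S FR=W RL=W RR=S
after cmd 4 (t=53): FL=S FR=W RL=S RR=S
after cmd 5 (t=54): FL=S FR=W RL=S RR=S
after cmd 6 (t=64): FL=S FR=S RL=S RR=S
after cmd 7 (t=65): FL=S FR=S RL=S RR=S
after cmd 8 (t=70): FL=S FR=W RL=S RR=S


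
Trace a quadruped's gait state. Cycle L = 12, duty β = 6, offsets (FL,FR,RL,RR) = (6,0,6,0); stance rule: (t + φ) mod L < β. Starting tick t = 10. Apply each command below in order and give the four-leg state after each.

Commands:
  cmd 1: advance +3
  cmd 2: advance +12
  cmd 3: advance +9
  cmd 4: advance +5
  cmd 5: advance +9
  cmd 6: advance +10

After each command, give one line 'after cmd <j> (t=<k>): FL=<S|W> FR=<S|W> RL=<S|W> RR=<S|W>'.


after cmd 1 (t=13): FL=W FR=S RL=W RR=S
after cmd 2 (t=25): FL=W FR=S RL=W RR=S
after cmd 3 (t=34): FL=S FR=W RL=S RR=W
after cmd 4 (t=39): FL=W FR=S RL=W RR=S
after cmd 5 (t=48): FL=W FR=S RL=W RR=S
after cmd 6 (t=58): FL=S FR=W RL=S RR=W

start t=10: FL=S FR=W RL=S RR=W
cmd 1: advance +3 → t=13, phase=(7,1,7,1) → FL=W FR=S RL=W RR=S
cmd 2: advance +12 → t=25, phase=(7,1,7,1) → FL=W FR=S RL=W RR=S
cmd 3: advance +9 → t=34, phase=(4,10,4,10) → FL=S FR=W RL=S RR=W
cmd 4: advance +5 → t=39, phase=(9,3,9,3) → FL=W FR=S RL=W RR=S
cmd 5: advance +9 → t=48, phase=(6,0,6,0) → FL=W FR=S RL=W RR=S
cmd 6: advance +10 → t=58, phase=(4,10,4,10) → FL=S FR=W RL=S RR=W
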